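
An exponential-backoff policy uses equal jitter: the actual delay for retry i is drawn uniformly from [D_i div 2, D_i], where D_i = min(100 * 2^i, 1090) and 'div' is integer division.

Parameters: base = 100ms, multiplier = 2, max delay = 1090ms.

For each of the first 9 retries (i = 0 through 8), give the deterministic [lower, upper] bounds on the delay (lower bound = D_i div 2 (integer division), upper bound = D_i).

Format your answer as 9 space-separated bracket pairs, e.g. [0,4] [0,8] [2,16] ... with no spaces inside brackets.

Answer: [50,100] [100,200] [200,400] [400,800] [545,1090] [545,1090] [545,1090] [545,1090] [545,1090]

Derivation:
Computing bounds per retry:
  i=0: D_i=min(100*2^0,1090)=100, bounds=[50,100]
  i=1: D_i=min(100*2^1,1090)=200, bounds=[100,200]
  i=2: D_i=min(100*2^2,1090)=400, bounds=[200,400]
  i=3: D_i=min(100*2^3,1090)=800, bounds=[400,800]
  i=4: D_i=min(100*2^4,1090)=1090, bounds=[545,1090]
  i=5: D_i=min(100*2^5,1090)=1090, bounds=[545,1090]
  i=6: D_i=min(100*2^6,1090)=1090, bounds=[545,1090]
  i=7: D_i=min(100*2^7,1090)=1090, bounds=[545,1090]
  i=8: D_i=min(100*2^8,1090)=1090, bounds=[545,1090]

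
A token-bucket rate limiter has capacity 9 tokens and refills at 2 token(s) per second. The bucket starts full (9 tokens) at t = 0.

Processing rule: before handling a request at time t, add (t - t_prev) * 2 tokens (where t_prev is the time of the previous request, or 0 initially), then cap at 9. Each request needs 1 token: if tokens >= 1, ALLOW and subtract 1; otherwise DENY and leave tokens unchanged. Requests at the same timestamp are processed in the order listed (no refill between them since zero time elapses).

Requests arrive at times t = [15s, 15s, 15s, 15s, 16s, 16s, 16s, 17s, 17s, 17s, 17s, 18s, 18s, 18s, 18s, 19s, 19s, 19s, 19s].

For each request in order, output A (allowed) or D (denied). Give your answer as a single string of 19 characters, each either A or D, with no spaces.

Simulating step by step:
  req#1 t=15s: ALLOW
  req#2 t=15s: ALLOW
  req#3 t=15s: ALLOW
  req#4 t=15s: ALLOW
  req#5 t=16s: ALLOW
  req#6 t=16s: ALLOW
  req#7 t=16s: ALLOW
  req#8 t=17s: ALLOW
  req#9 t=17s: ALLOW
  req#10 t=17s: ALLOW
  req#11 t=17s: ALLOW
  req#12 t=18s: ALLOW
  req#13 t=18s: ALLOW
  req#14 t=18s: ALLOW
  req#15 t=18s: ALLOW
  req#16 t=19s: ALLOW
  req#17 t=19s: ALLOW
  req#18 t=19s: DENY
  req#19 t=19s: DENY

Answer: AAAAAAAAAAAAAAAAADD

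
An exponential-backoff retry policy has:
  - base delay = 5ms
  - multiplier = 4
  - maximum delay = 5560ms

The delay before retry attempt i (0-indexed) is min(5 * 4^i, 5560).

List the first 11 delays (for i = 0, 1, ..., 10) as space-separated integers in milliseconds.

Answer: 5 20 80 320 1280 5120 5560 5560 5560 5560 5560

Derivation:
Computing each delay:
  i=0: min(5*4^0, 5560) = 5
  i=1: min(5*4^1, 5560) = 20
  i=2: min(5*4^2, 5560) = 80
  i=3: min(5*4^3, 5560) = 320
  i=4: min(5*4^4, 5560) = 1280
  i=5: min(5*4^5, 5560) = 5120
  i=6: min(5*4^6, 5560) = 5560
  i=7: min(5*4^7, 5560) = 5560
  i=8: min(5*4^8, 5560) = 5560
  i=9: min(5*4^9, 5560) = 5560
  i=10: min(5*4^10, 5560) = 5560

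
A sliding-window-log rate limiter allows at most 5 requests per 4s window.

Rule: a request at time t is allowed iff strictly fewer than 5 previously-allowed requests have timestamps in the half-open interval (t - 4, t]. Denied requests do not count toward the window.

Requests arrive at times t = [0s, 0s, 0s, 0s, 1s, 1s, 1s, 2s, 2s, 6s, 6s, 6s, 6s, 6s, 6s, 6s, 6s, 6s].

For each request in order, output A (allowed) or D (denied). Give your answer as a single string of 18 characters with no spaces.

Answer: AAAAADDDDAAAAADDDD

Derivation:
Tracking allowed requests in the window:
  req#1 t=0s: ALLOW
  req#2 t=0s: ALLOW
  req#3 t=0s: ALLOW
  req#4 t=0s: ALLOW
  req#5 t=1s: ALLOW
  req#6 t=1s: DENY
  req#7 t=1s: DENY
  req#8 t=2s: DENY
  req#9 t=2s: DENY
  req#10 t=6s: ALLOW
  req#11 t=6s: ALLOW
  req#12 t=6s: ALLOW
  req#13 t=6s: ALLOW
  req#14 t=6s: ALLOW
  req#15 t=6s: DENY
  req#16 t=6s: DENY
  req#17 t=6s: DENY
  req#18 t=6s: DENY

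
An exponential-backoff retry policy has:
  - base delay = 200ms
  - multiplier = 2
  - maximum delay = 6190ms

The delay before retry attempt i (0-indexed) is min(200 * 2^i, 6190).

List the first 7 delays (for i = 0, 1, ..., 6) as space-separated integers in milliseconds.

Answer: 200 400 800 1600 3200 6190 6190

Derivation:
Computing each delay:
  i=0: min(200*2^0, 6190) = 200
  i=1: min(200*2^1, 6190) = 400
  i=2: min(200*2^2, 6190) = 800
  i=3: min(200*2^3, 6190) = 1600
  i=4: min(200*2^4, 6190) = 3200
  i=5: min(200*2^5, 6190) = 6190
  i=6: min(200*2^6, 6190) = 6190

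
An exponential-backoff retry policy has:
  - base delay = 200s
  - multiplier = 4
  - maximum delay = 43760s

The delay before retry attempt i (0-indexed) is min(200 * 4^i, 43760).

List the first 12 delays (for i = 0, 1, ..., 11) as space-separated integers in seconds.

Answer: 200 800 3200 12800 43760 43760 43760 43760 43760 43760 43760 43760

Derivation:
Computing each delay:
  i=0: min(200*4^0, 43760) = 200
  i=1: min(200*4^1, 43760) = 800
  i=2: min(200*4^2, 43760) = 3200
  i=3: min(200*4^3, 43760) = 12800
  i=4: min(200*4^4, 43760) = 43760
  i=5: min(200*4^5, 43760) = 43760
  i=6: min(200*4^6, 43760) = 43760
  i=7: min(200*4^7, 43760) = 43760
  i=8: min(200*4^8, 43760) = 43760
  i=9: min(200*4^9, 43760) = 43760
  i=10: min(200*4^10, 43760) = 43760
  i=11: min(200*4^11, 43760) = 43760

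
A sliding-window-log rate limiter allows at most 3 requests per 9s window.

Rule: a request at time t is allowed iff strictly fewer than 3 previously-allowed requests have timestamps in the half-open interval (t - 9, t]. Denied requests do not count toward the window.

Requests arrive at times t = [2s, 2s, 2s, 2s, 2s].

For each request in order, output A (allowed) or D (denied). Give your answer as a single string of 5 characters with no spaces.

Answer: AAADD

Derivation:
Tracking allowed requests in the window:
  req#1 t=2s: ALLOW
  req#2 t=2s: ALLOW
  req#3 t=2s: ALLOW
  req#4 t=2s: DENY
  req#5 t=2s: DENY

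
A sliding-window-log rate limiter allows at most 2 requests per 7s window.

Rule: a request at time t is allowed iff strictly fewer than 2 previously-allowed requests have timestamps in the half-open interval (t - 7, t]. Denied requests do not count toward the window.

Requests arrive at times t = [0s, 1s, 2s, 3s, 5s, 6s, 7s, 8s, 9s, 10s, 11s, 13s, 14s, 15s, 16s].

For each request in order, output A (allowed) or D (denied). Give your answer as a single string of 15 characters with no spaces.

Tracking allowed requests in the window:
  req#1 t=0s: ALLOW
  req#2 t=1s: ALLOW
  req#3 t=2s: DENY
  req#4 t=3s: DENY
  req#5 t=5s: DENY
  req#6 t=6s: DENY
  req#7 t=7s: ALLOW
  req#8 t=8s: ALLOW
  req#9 t=9s: DENY
  req#10 t=10s: DENY
  req#11 t=11s: DENY
  req#12 t=13s: DENY
  req#13 t=14s: ALLOW
  req#14 t=15s: ALLOW
  req#15 t=16s: DENY

Answer: AADDDDAADDDDAAD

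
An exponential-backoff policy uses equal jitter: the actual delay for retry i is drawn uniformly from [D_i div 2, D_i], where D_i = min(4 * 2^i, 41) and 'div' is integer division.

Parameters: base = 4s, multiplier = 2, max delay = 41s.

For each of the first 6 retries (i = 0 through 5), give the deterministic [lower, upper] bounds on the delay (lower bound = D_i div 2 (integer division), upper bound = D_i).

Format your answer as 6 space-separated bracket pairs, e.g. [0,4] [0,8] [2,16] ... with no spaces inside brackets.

Answer: [2,4] [4,8] [8,16] [16,32] [20,41] [20,41]

Derivation:
Computing bounds per retry:
  i=0: D_i=min(4*2^0,41)=4, bounds=[2,4]
  i=1: D_i=min(4*2^1,41)=8, bounds=[4,8]
  i=2: D_i=min(4*2^2,41)=16, bounds=[8,16]
  i=3: D_i=min(4*2^3,41)=32, bounds=[16,32]
  i=4: D_i=min(4*2^4,41)=41, bounds=[20,41]
  i=5: D_i=min(4*2^5,41)=41, bounds=[20,41]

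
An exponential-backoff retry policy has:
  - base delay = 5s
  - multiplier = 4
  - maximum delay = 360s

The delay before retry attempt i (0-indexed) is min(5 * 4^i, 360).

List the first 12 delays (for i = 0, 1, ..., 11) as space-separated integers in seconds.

Answer: 5 20 80 320 360 360 360 360 360 360 360 360

Derivation:
Computing each delay:
  i=0: min(5*4^0, 360) = 5
  i=1: min(5*4^1, 360) = 20
  i=2: min(5*4^2, 360) = 80
  i=3: min(5*4^3, 360) = 320
  i=4: min(5*4^4, 360) = 360
  i=5: min(5*4^5, 360) = 360
  i=6: min(5*4^6, 360) = 360
  i=7: min(5*4^7, 360) = 360
  i=8: min(5*4^8, 360) = 360
  i=9: min(5*4^9, 360) = 360
  i=10: min(5*4^10, 360) = 360
  i=11: min(5*4^11, 360) = 360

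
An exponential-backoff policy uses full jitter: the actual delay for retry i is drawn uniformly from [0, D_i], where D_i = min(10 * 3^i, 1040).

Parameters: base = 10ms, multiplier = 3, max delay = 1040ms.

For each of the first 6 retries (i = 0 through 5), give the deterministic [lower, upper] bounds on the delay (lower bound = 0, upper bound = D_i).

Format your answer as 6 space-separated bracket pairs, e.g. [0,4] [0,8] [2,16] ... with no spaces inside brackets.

Computing bounds per retry:
  i=0: D_i=min(10*3^0,1040)=10, bounds=[0,10]
  i=1: D_i=min(10*3^1,1040)=30, bounds=[0,30]
  i=2: D_i=min(10*3^2,1040)=90, bounds=[0,90]
  i=3: D_i=min(10*3^3,1040)=270, bounds=[0,270]
  i=4: D_i=min(10*3^4,1040)=810, bounds=[0,810]
  i=5: D_i=min(10*3^5,1040)=1040, bounds=[0,1040]

Answer: [0,10] [0,30] [0,90] [0,270] [0,810] [0,1040]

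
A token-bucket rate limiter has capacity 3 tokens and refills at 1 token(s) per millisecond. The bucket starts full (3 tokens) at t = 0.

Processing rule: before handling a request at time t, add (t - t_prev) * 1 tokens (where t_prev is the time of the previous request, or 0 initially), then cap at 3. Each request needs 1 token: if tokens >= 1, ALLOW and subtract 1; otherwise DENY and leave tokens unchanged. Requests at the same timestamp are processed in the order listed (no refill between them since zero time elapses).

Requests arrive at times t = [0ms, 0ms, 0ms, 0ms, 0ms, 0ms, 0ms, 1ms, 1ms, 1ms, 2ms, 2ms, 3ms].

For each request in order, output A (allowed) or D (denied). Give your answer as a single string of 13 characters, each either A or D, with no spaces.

Simulating step by step:
  req#1 t=0ms: ALLOW
  req#2 t=0ms: ALLOW
  req#3 t=0ms: ALLOW
  req#4 t=0ms: DENY
  req#5 t=0ms: DENY
  req#6 t=0ms: DENY
  req#7 t=0ms: DENY
  req#8 t=1ms: ALLOW
  req#9 t=1ms: DENY
  req#10 t=1ms: DENY
  req#11 t=2ms: ALLOW
  req#12 t=2ms: DENY
  req#13 t=3ms: ALLOW

Answer: AAADDDDADDADA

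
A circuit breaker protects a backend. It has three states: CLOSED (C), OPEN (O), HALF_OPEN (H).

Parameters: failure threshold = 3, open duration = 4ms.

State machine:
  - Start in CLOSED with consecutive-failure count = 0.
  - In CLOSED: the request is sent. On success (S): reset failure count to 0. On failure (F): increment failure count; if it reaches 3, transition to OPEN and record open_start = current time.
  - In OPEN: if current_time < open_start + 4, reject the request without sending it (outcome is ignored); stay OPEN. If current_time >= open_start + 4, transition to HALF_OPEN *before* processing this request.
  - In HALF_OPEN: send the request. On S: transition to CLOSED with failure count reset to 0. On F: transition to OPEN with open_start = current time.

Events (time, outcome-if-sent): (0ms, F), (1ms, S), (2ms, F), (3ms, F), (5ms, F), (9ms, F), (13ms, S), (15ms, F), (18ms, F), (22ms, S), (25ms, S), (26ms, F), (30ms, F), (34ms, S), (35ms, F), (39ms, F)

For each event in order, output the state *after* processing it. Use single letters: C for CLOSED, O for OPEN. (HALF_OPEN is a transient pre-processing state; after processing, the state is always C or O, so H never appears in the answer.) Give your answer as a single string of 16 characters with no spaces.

State after each event:
  event#1 t=0ms outcome=F: state=CLOSED
  event#2 t=1ms outcome=S: state=CLOSED
  event#3 t=2ms outcome=F: state=CLOSED
  event#4 t=3ms outcome=F: state=CLOSED
  event#5 t=5ms outcome=F: state=OPEN
  event#6 t=9ms outcome=F: state=OPEN
  event#7 t=13ms outcome=S: state=CLOSED
  event#8 t=15ms outcome=F: state=CLOSED
  event#9 t=18ms outcome=F: state=CLOSED
  event#10 t=22ms outcome=S: state=CLOSED
  event#11 t=25ms outcome=S: state=CLOSED
  event#12 t=26ms outcome=F: state=CLOSED
  event#13 t=30ms outcome=F: state=CLOSED
  event#14 t=34ms outcome=S: state=CLOSED
  event#15 t=35ms outcome=F: state=CLOSED
  event#16 t=39ms outcome=F: state=CLOSED

Answer: CCCCOOCCCCCCCCCC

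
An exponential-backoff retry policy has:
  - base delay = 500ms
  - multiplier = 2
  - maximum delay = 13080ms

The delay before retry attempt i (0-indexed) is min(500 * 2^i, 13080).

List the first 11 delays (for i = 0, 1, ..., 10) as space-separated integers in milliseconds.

Computing each delay:
  i=0: min(500*2^0, 13080) = 500
  i=1: min(500*2^1, 13080) = 1000
  i=2: min(500*2^2, 13080) = 2000
  i=3: min(500*2^3, 13080) = 4000
  i=4: min(500*2^4, 13080) = 8000
  i=5: min(500*2^5, 13080) = 13080
  i=6: min(500*2^6, 13080) = 13080
  i=7: min(500*2^7, 13080) = 13080
  i=8: min(500*2^8, 13080) = 13080
  i=9: min(500*2^9, 13080) = 13080
  i=10: min(500*2^10, 13080) = 13080

Answer: 500 1000 2000 4000 8000 13080 13080 13080 13080 13080 13080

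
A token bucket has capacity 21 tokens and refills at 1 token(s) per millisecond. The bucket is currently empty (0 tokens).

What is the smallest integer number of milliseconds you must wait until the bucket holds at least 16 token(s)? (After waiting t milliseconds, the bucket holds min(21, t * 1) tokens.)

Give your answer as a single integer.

Need t * 1 >= 16, so t >= 16/1.
Smallest integer t = ceil(16/1) = 16.

Answer: 16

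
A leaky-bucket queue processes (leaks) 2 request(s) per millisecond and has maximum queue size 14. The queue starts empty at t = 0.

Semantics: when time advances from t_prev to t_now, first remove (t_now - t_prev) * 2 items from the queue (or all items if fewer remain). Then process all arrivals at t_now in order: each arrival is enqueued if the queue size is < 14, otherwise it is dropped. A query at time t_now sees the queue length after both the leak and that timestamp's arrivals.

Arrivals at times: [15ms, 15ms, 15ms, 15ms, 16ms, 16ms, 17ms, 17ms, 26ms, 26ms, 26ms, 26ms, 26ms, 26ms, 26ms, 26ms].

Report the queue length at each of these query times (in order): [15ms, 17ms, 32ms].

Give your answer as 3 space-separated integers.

Answer: 4 4 0

Derivation:
Queue lengths at query times:
  query t=15ms: backlog = 4
  query t=17ms: backlog = 4
  query t=32ms: backlog = 0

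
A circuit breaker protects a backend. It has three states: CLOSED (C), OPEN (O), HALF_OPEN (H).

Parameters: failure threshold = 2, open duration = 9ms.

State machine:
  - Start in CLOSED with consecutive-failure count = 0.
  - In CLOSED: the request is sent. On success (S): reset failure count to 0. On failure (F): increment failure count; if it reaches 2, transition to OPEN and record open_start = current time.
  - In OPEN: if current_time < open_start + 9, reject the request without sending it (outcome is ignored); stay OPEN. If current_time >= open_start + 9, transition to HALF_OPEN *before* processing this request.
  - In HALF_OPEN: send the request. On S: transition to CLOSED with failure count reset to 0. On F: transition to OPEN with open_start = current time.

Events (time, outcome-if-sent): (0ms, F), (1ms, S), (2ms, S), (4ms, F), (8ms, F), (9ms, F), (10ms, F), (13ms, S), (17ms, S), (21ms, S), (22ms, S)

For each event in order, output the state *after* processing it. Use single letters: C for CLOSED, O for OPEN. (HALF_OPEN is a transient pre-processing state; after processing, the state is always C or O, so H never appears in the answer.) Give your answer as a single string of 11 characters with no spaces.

State after each event:
  event#1 t=0ms outcome=F: state=CLOSED
  event#2 t=1ms outcome=S: state=CLOSED
  event#3 t=2ms outcome=S: state=CLOSED
  event#4 t=4ms outcome=F: state=CLOSED
  event#5 t=8ms outcome=F: state=OPEN
  event#6 t=9ms outcome=F: state=OPEN
  event#7 t=10ms outcome=F: state=OPEN
  event#8 t=13ms outcome=S: state=OPEN
  event#9 t=17ms outcome=S: state=CLOSED
  event#10 t=21ms outcome=S: state=CLOSED
  event#11 t=22ms outcome=S: state=CLOSED

Answer: CCCCOOOOCCC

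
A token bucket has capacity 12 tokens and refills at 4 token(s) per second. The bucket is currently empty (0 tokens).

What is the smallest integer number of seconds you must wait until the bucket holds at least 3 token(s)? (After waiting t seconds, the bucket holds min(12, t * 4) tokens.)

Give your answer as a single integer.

Need t * 4 >= 3, so t >= 3/4.
Smallest integer t = ceil(3/4) = 1.

Answer: 1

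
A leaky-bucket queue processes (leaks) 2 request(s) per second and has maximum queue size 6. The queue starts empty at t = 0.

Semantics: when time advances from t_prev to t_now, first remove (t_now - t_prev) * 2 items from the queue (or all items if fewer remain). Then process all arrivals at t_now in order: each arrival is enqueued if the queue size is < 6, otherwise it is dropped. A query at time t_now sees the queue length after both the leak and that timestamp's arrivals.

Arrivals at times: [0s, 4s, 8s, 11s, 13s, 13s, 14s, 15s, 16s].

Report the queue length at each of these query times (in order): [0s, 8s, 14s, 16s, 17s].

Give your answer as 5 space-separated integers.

Answer: 1 1 1 1 0

Derivation:
Queue lengths at query times:
  query t=0s: backlog = 1
  query t=8s: backlog = 1
  query t=14s: backlog = 1
  query t=16s: backlog = 1
  query t=17s: backlog = 0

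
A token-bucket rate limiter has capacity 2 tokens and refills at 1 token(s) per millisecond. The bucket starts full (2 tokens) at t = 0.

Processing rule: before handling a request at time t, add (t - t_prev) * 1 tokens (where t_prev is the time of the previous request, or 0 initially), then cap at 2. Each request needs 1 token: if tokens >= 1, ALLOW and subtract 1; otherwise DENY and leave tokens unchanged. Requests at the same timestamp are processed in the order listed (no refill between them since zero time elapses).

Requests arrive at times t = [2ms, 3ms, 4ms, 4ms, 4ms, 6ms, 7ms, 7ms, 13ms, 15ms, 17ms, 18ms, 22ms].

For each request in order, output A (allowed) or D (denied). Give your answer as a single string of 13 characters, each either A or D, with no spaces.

Simulating step by step:
  req#1 t=2ms: ALLOW
  req#2 t=3ms: ALLOW
  req#3 t=4ms: ALLOW
  req#4 t=4ms: ALLOW
  req#5 t=4ms: DENY
  req#6 t=6ms: ALLOW
  req#7 t=7ms: ALLOW
  req#8 t=7ms: ALLOW
  req#9 t=13ms: ALLOW
  req#10 t=15ms: ALLOW
  req#11 t=17ms: ALLOW
  req#12 t=18ms: ALLOW
  req#13 t=22ms: ALLOW

Answer: AAAADAAAAAAAA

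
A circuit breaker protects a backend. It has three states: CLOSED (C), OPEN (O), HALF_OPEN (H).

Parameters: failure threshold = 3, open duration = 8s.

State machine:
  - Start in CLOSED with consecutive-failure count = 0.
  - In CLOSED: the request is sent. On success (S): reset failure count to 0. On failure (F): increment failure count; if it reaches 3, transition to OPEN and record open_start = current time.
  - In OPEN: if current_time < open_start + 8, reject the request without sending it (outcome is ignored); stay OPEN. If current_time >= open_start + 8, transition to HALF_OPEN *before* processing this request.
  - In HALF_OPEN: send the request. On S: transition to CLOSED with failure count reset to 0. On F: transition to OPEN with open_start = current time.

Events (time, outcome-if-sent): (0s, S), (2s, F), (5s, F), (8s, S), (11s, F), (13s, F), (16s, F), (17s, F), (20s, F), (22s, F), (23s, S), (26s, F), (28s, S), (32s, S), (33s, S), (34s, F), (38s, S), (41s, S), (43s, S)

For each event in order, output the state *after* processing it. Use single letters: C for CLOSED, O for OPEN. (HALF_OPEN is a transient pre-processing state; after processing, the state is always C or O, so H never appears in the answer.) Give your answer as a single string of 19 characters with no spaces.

Answer: CCCCCCOOOOOOOOOOOOC

Derivation:
State after each event:
  event#1 t=0s outcome=S: state=CLOSED
  event#2 t=2s outcome=F: state=CLOSED
  event#3 t=5s outcome=F: state=CLOSED
  event#4 t=8s outcome=S: state=CLOSED
  event#5 t=11s outcome=F: state=CLOSED
  event#6 t=13s outcome=F: state=CLOSED
  event#7 t=16s outcome=F: state=OPEN
  event#8 t=17s outcome=F: state=OPEN
  event#9 t=20s outcome=F: state=OPEN
  event#10 t=22s outcome=F: state=OPEN
  event#11 t=23s outcome=S: state=OPEN
  event#12 t=26s outcome=F: state=OPEN
  event#13 t=28s outcome=S: state=OPEN
  event#14 t=32s outcome=S: state=OPEN
  event#15 t=33s outcome=S: state=OPEN
  event#16 t=34s outcome=F: state=OPEN
  event#17 t=38s outcome=S: state=OPEN
  event#18 t=41s outcome=S: state=OPEN
  event#19 t=43s outcome=S: state=CLOSED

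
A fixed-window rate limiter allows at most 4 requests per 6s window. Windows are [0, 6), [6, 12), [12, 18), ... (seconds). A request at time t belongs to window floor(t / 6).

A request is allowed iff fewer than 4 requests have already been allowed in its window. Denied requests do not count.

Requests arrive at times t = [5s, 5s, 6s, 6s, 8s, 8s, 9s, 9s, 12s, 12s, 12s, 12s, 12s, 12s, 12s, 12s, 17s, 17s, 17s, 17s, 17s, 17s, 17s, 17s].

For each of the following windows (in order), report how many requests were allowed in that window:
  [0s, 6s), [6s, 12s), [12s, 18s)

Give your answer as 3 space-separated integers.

Processing requests:
  req#1 t=5s (window 0): ALLOW
  req#2 t=5s (window 0): ALLOW
  req#3 t=6s (window 1): ALLOW
  req#4 t=6s (window 1): ALLOW
  req#5 t=8s (window 1): ALLOW
  req#6 t=8s (window 1): ALLOW
  req#7 t=9s (window 1): DENY
  req#8 t=9s (window 1): DENY
  req#9 t=12s (window 2): ALLOW
  req#10 t=12s (window 2): ALLOW
  req#11 t=12s (window 2): ALLOW
  req#12 t=12s (window 2): ALLOW
  req#13 t=12s (window 2): DENY
  req#14 t=12s (window 2): DENY
  req#15 t=12s (window 2): DENY
  req#16 t=12s (window 2): DENY
  req#17 t=17s (window 2): DENY
  req#18 t=17s (window 2): DENY
  req#19 t=17s (window 2): DENY
  req#20 t=17s (window 2): DENY
  req#21 t=17s (window 2): DENY
  req#22 t=17s (window 2): DENY
  req#23 t=17s (window 2): DENY
  req#24 t=17s (window 2): DENY

Allowed counts by window: 2 4 4

Answer: 2 4 4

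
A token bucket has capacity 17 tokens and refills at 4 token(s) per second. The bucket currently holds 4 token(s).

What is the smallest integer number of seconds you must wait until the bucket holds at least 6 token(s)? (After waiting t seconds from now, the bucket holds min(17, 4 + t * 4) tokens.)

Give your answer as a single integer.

Need 4 + t * 4 >= 6, so t >= 2/4.
Smallest integer t = ceil(2/4) = 1.

Answer: 1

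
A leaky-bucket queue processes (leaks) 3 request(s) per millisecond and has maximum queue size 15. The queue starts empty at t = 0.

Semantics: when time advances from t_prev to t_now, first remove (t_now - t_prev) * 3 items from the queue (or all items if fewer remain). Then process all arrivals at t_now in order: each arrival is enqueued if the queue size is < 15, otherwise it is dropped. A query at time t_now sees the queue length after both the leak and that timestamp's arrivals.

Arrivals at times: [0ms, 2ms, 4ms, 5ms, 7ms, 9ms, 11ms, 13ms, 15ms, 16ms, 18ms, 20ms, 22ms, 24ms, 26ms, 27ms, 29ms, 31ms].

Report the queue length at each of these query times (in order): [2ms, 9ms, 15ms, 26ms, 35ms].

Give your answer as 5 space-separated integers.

Queue lengths at query times:
  query t=2ms: backlog = 1
  query t=9ms: backlog = 1
  query t=15ms: backlog = 1
  query t=26ms: backlog = 1
  query t=35ms: backlog = 0

Answer: 1 1 1 1 0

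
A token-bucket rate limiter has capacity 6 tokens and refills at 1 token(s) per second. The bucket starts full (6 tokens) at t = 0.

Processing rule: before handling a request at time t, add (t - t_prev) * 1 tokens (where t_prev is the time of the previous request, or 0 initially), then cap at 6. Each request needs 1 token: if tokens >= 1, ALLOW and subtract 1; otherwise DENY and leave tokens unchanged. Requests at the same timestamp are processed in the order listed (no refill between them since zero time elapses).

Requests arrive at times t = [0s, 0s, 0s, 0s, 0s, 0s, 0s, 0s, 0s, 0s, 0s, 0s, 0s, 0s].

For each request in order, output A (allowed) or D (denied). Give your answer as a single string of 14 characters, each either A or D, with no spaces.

Simulating step by step:
  req#1 t=0s: ALLOW
  req#2 t=0s: ALLOW
  req#3 t=0s: ALLOW
  req#4 t=0s: ALLOW
  req#5 t=0s: ALLOW
  req#6 t=0s: ALLOW
  req#7 t=0s: DENY
  req#8 t=0s: DENY
  req#9 t=0s: DENY
  req#10 t=0s: DENY
  req#11 t=0s: DENY
  req#12 t=0s: DENY
  req#13 t=0s: DENY
  req#14 t=0s: DENY

Answer: AAAAAADDDDDDDD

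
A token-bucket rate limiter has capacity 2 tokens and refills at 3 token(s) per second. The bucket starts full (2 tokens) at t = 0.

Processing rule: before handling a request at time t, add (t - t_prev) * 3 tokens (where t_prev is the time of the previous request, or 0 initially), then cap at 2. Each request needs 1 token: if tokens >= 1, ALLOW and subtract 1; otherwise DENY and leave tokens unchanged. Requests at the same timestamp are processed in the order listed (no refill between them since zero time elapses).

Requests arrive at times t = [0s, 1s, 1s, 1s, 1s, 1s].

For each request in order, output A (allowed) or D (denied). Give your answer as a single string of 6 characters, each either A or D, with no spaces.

Answer: AAADDD

Derivation:
Simulating step by step:
  req#1 t=0s: ALLOW
  req#2 t=1s: ALLOW
  req#3 t=1s: ALLOW
  req#4 t=1s: DENY
  req#5 t=1s: DENY
  req#6 t=1s: DENY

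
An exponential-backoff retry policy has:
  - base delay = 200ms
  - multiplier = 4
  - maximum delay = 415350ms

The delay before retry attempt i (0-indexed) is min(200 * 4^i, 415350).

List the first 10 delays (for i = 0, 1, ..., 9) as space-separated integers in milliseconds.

Answer: 200 800 3200 12800 51200 204800 415350 415350 415350 415350

Derivation:
Computing each delay:
  i=0: min(200*4^0, 415350) = 200
  i=1: min(200*4^1, 415350) = 800
  i=2: min(200*4^2, 415350) = 3200
  i=3: min(200*4^3, 415350) = 12800
  i=4: min(200*4^4, 415350) = 51200
  i=5: min(200*4^5, 415350) = 204800
  i=6: min(200*4^6, 415350) = 415350
  i=7: min(200*4^7, 415350) = 415350
  i=8: min(200*4^8, 415350) = 415350
  i=9: min(200*4^9, 415350) = 415350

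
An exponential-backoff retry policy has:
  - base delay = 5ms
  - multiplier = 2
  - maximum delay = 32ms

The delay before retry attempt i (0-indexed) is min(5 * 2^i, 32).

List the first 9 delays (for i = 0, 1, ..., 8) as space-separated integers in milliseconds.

Computing each delay:
  i=0: min(5*2^0, 32) = 5
  i=1: min(5*2^1, 32) = 10
  i=2: min(5*2^2, 32) = 20
  i=3: min(5*2^3, 32) = 32
  i=4: min(5*2^4, 32) = 32
  i=5: min(5*2^5, 32) = 32
  i=6: min(5*2^6, 32) = 32
  i=7: min(5*2^7, 32) = 32
  i=8: min(5*2^8, 32) = 32

Answer: 5 10 20 32 32 32 32 32 32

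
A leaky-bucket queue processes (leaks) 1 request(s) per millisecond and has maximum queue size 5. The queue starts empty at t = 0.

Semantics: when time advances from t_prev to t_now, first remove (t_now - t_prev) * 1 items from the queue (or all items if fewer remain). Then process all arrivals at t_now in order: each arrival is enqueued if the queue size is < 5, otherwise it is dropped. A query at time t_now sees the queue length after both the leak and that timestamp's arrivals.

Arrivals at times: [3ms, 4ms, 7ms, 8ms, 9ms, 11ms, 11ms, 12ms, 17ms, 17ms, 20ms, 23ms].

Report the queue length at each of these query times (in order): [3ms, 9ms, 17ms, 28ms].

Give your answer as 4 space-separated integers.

Answer: 1 1 2 0

Derivation:
Queue lengths at query times:
  query t=3ms: backlog = 1
  query t=9ms: backlog = 1
  query t=17ms: backlog = 2
  query t=28ms: backlog = 0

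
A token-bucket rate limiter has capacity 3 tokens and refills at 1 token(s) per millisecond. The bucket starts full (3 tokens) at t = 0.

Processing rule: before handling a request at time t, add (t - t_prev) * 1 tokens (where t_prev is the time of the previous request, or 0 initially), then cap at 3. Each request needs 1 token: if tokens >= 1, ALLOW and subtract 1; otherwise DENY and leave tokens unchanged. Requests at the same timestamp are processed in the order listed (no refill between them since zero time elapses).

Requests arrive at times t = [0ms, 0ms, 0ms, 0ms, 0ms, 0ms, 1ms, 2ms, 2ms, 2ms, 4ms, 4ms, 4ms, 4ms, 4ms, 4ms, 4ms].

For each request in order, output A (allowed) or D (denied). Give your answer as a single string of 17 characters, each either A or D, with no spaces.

Simulating step by step:
  req#1 t=0ms: ALLOW
  req#2 t=0ms: ALLOW
  req#3 t=0ms: ALLOW
  req#4 t=0ms: DENY
  req#5 t=0ms: DENY
  req#6 t=0ms: DENY
  req#7 t=1ms: ALLOW
  req#8 t=2ms: ALLOW
  req#9 t=2ms: DENY
  req#10 t=2ms: DENY
  req#11 t=4ms: ALLOW
  req#12 t=4ms: ALLOW
  req#13 t=4ms: DENY
  req#14 t=4ms: DENY
  req#15 t=4ms: DENY
  req#16 t=4ms: DENY
  req#17 t=4ms: DENY

Answer: AAADDDAADDAADDDDD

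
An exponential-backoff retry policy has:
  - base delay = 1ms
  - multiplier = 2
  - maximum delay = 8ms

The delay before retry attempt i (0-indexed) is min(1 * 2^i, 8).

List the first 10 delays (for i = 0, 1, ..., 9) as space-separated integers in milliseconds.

Computing each delay:
  i=0: min(1*2^0, 8) = 1
  i=1: min(1*2^1, 8) = 2
  i=2: min(1*2^2, 8) = 4
  i=3: min(1*2^3, 8) = 8
  i=4: min(1*2^4, 8) = 8
  i=5: min(1*2^5, 8) = 8
  i=6: min(1*2^6, 8) = 8
  i=7: min(1*2^7, 8) = 8
  i=8: min(1*2^8, 8) = 8
  i=9: min(1*2^9, 8) = 8

Answer: 1 2 4 8 8 8 8 8 8 8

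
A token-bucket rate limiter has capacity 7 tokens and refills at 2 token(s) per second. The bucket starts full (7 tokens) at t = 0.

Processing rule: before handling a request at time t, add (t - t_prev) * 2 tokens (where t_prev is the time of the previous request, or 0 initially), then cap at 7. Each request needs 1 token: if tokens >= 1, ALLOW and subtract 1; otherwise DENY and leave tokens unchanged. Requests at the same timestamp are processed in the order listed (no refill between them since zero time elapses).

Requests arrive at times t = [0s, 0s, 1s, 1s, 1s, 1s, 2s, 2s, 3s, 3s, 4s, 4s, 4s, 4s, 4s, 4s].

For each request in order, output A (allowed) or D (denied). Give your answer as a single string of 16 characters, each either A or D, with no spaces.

Simulating step by step:
  req#1 t=0s: ALLOW
  req#2 t=0s: ALLOW
  req#3 t=1s: ALLOW
  req#4 t=1s: ALLOW
  req#5 t=1s: ALLOW
  req#6 t=1s: ALLOW
  req#7 t=2s: ALLOW
  req#8 t=2s: ALLOW
  req#9 t=3s: ALLOW
  req#10 t=3s: ALLOW
  req#11 t=4s: ALLOW
  req#12 t=4s: ALLOW
  req#13 t=4s: ALLOW
  req#14 t=4s: ALLOW
  req#15 t=4s: ALLOW
  req#16 t=4s: DENY

Answer: AAAAAAAAAAAAAAAD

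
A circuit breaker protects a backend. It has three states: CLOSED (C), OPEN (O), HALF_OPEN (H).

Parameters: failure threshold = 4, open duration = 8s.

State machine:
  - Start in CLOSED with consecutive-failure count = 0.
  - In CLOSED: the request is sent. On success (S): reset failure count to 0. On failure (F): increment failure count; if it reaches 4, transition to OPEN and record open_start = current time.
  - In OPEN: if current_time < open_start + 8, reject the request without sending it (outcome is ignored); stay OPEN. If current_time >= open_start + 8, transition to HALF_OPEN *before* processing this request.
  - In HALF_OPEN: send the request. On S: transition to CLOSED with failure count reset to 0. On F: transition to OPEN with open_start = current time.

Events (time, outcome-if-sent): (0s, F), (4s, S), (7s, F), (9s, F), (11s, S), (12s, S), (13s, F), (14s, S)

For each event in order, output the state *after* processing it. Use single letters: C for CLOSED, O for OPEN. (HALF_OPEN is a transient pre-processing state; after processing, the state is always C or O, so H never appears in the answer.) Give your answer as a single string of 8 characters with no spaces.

State after each event:
  event#1 t=0s outcome=F: state=CLOSED
  event#2 t=4s outcome=S: state=CLOSED
  event#3 t=7s outcome=F: state=CLOSED
  event#4 t=9s outcome=F: state=CLOSED
  event#5 t=11s outcome=S: state=CLOSED
  event#6 t=12s outcome=S: state=CLOSED
  event#7 t=13s outcome=F: state=CLOSED
  event#8 t=14s outcome=S: state=CLOSED

Answer: CCCCCCCC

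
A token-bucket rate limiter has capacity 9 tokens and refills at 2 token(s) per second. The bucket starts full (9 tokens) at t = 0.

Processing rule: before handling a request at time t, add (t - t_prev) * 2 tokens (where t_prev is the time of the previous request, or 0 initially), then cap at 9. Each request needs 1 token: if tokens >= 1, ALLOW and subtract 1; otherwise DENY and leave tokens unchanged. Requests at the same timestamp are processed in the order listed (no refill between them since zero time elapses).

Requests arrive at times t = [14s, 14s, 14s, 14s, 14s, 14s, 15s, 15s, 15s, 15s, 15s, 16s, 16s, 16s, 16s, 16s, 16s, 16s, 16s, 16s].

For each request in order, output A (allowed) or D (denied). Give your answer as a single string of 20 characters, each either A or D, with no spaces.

Simulating step by step:
  req#1 t=14s: ALLOW
  req#2 t=14s: ALLOW
  req#3 t=14s: ALLOW
  req#4 t=14s: ALLOW
  req#5 t=14s: ALLOW
  req#6 t=14s: ALLOW
  req#7 t=15s: ALLOW
  req#8 t=15s: ALLOW
  req#9 t=15s: ALLOW
  req#10 t=15s: ALLOW
  req#11 t=15s: ALLOW
  req#12 t=16s: ALLOW
  req#13 t=16s: ALLOW
  req#14 t=16s: DENY
  req#15 t=16s: DENY
  req#16 t=16s: DENY
  req#17 t=16s: DENY
  req#18 t=16s: DENY
  req#19 t=16s: DENY
  req#20 t=16s: DENY

Answer: AAAAAAAAAAAAADDDDDDD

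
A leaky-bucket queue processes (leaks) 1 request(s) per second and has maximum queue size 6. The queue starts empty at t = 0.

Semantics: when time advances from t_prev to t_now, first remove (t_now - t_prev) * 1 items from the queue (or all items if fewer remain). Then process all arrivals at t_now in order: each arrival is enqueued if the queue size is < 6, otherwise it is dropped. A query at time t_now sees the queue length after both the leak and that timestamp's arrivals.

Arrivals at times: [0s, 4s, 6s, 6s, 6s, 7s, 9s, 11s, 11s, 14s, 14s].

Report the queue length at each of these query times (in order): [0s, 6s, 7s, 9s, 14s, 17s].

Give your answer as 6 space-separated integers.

Answer: 1 3 3 2 2 0

Derivation:
Queue lengths at query times:
  query t=0s: backlog = 1
  query t=6s: backlog = 3
  query t=7s: backlog = 3
  query t=9s: backlog = 2
  query t=14s: backlog = 2
  query t=17s: backlog = 0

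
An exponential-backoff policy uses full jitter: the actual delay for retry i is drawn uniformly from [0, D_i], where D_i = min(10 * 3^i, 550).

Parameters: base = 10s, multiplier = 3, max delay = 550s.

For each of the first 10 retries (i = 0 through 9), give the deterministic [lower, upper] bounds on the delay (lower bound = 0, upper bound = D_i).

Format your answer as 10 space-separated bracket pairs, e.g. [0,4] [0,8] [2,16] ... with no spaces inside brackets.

Answer: [0,10] [0,30] [0,90] [0,270] [0,550] [0,550] [0,550] [0,550] [0,550] [0,550]

Derivation:
Computing bounds per retry:
  i=0: D_i=min(10*3^0,550)=10, bounds=[0,10]
  i=1: D_i=min(10*3^1,550)=30, bounds=[0,30]
  i=2: D_i=min(10*3^2,550)=90, bounds=[0,90]
  i=3: D_i=min(10*3^3,550)=270, bounds=[0,270]
  i=4: D_i=min(10*3^4,550)=550, bounds=[0,550]
  i=5: D_i=min(10*3^5,550)=550, bounds=[0,550]
  i=6: D_i=min(10*3^6,550)=550, bounds=[0,550]
  i=7: D_i=min(10*3^7,550)=550, bounds=[0,550]
  i=8: D_i=min(10*3^8,550)=550, bounds=[0,550]
  i=9: D_i=min(10*3^9,550)=550, bounds=[0,550]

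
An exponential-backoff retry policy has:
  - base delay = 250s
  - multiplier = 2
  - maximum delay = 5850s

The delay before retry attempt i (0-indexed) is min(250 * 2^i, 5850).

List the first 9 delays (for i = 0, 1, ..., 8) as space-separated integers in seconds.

Computing each delay:
  i=0: min(250*2^0, 5850) = 250
  i=1: min(250*2^1, 5850) = 500
  i=2: min(250*2^2, 5850) = 1000
  i=3: min(250*2^3, 5850) = 2000
  i=4: min(250*2^4, 5850) = 4000
  i=5: min(250*2^5, 5850) = 5850
  i=6: min(250*2^6, 5850) = 5850
  i=7: min(250*2^7, 5850) = 5850
  i=8: min(250*2^8, 5850) = 5850

Answer: 250 500 1000 2000 4000 5850 5850 5850 5850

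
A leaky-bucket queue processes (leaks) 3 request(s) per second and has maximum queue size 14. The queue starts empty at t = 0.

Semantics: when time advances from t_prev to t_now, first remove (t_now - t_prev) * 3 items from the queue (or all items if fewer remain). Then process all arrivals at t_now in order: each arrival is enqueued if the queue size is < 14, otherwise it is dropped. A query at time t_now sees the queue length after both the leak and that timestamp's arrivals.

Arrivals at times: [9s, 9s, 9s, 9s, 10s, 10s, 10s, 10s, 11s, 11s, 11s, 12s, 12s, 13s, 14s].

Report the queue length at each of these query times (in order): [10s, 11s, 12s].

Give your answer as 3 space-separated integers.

Queue lengths at query times:
  query t=10s: backlog = 5
  query t=11s: backlog = 5
  query t=12s: backlog = 4

Answer: 5 5 4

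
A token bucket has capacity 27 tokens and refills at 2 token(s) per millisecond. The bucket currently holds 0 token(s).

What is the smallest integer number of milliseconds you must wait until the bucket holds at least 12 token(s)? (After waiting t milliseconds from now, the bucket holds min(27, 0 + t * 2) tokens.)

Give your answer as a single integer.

Answer: 6

Derivation:
Need 0 + t * 2 >= 12, so t >= 12/2.
Smallest integer t = ceil(12/2) = 6.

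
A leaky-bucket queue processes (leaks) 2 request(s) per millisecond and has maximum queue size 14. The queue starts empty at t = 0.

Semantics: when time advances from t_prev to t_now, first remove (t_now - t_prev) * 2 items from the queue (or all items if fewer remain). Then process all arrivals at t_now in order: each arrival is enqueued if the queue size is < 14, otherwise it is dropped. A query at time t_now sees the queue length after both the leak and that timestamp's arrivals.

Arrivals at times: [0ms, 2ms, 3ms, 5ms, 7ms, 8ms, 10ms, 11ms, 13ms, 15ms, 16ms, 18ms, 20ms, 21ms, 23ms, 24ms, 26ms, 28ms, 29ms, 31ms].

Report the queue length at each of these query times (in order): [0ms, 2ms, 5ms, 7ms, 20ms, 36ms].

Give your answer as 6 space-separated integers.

Queue lengths at query times:
  query t=0ms: backlog = 1
  query t=2ms: backlog = 1
  query t=5ms: backlog = 1
  query t=7ms: backlog = 1
  query t=20ms: backlog = 1
  query t=36ms: backlog = 0

Answer: 1 1 1 1 1 0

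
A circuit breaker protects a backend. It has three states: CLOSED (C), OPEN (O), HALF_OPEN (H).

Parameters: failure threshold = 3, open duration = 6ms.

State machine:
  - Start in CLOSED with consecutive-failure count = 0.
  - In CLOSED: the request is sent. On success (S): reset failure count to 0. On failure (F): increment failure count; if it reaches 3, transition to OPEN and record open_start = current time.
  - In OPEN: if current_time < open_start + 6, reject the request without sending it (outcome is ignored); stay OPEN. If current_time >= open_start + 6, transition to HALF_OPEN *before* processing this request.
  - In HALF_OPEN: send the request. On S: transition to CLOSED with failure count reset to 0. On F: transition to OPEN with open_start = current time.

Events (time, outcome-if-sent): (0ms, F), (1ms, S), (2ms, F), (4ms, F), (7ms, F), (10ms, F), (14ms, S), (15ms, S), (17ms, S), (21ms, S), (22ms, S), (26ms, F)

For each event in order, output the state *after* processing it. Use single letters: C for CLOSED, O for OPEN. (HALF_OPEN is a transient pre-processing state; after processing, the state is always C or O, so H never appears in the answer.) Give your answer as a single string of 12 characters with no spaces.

Answer: CCCCOOCCCCCC

Derivation:
State after each event:
  event#1 t=0ms outcome=F: state=CLOSED
  event#2 t=1ms outcome=S: state=CLOSED
  event#3 t=2ms outcome=F: state=CLOSED
  event#4 t=4ms outcome=F: state=CLOSED
  event#5 t=7ms outcome=F: state=OPEN
  event#6 t=10ms outcome=F: state=OPEN
  event#7 t=14ms outcome=S: state=CLOSED
  event#8 t=15ms outcome=S: state=CLOSED
  event#9 t=17ms outcome=S: state=CLOSED
  event#10 t=21ms outcome=S: state=CLOSED
  event#11 t=22ms outcome=S: state=CLOSED
  event#12 t=26ms outcome=F: state=CLOSED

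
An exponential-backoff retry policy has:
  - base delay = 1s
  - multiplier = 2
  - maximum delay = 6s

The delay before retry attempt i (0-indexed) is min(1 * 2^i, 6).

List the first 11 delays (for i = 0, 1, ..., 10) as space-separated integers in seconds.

Answer: 1 2 4 6 6 6 6 6 6 6 6

Derivation:
Computing each delay:
  i=0: min(1*2^0, 6) = 1
  i=1: min(1*2^1, 6) = 2
  i=2: min(1*2^2, 6) = 4
  i=3: min(1*2^3, 6) = 6
  i=4: min(1*2^4, 6) = 6
  i=5: min(1*2^5, 6) = 6
  i=6: min(1*2^6, 6) = 6
  i=7: min(1*2^7, 6) = 6
  i=8: min(1*2^8, 6) = 6
  i=9: min(1*2^9, 6) = 6
  i=10: min(1*2^10, 6) = 6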